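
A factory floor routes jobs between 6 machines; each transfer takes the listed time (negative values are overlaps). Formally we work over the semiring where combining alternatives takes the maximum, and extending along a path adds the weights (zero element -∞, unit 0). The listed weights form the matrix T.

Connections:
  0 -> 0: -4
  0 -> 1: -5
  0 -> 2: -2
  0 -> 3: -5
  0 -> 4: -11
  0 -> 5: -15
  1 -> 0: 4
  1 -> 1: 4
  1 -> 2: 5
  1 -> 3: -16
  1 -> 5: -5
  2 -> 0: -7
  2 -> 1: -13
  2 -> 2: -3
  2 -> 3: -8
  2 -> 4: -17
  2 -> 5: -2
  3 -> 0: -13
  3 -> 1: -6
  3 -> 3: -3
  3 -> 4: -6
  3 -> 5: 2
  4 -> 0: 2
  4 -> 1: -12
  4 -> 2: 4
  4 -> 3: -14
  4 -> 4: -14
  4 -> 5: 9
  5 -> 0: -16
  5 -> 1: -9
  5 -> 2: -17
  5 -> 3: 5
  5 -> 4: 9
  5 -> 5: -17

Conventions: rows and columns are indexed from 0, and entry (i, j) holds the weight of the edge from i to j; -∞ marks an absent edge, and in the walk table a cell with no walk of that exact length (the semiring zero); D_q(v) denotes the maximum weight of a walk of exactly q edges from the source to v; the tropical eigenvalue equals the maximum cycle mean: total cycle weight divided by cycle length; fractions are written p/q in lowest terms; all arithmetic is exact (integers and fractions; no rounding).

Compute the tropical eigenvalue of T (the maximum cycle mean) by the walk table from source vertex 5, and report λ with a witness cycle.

q=0: [-∞, -∞, -∞, -∞, -∞, 0]
q=1: [-16, -9, -17, 5, 9, -17]
q=2: [11, -1, 13, 2, -1, 18]
q=3: [7, 9, 10, 23, 27, 11]
q=4: [29, 17, 31, 20, 20, 36]
q=5: [25, 27, 28, 41, 45, 29]
q=6: [47, 35, 49, 38, 38, 54]
Optimal cycle mean attained by: cycle 4->5->4, total 9 + 9, length 2.
Answer: λ = 9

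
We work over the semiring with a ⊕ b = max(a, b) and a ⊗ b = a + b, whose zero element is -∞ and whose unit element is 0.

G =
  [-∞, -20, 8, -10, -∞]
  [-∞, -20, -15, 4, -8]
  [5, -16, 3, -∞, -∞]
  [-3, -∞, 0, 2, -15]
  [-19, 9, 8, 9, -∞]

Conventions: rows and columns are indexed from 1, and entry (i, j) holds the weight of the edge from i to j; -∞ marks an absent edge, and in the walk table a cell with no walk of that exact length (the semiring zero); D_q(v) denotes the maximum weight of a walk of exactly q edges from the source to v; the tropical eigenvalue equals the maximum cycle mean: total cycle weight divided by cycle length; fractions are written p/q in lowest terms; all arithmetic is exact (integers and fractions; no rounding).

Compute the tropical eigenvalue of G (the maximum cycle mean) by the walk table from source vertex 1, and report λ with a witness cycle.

q=0: [0, -∞, -∞, -∞, -∞]
q=1: [-∞, -20, 8, -10, -∞]
q=2: [13, -8, 11, -8, -25]
q=3: [16, -5, 21, 3, -16]
q=4: [26, 5, 24, 6, -12]
q=5: [29, 8, 34, 16, -3]
Optimal cycle mean attained by: cycle 1->3->1, total 8 + 5, length 2.
Answer: λ = 13/2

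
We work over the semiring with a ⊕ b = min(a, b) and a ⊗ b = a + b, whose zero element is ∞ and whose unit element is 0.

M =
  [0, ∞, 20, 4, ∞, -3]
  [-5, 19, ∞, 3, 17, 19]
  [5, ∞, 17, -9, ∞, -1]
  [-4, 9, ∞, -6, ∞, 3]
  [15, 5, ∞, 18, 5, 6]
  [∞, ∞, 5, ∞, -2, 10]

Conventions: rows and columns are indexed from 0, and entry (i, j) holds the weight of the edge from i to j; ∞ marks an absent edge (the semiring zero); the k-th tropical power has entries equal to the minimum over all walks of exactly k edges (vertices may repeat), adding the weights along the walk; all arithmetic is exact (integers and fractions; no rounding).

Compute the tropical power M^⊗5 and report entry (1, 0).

M^⊗2:
  [0, 13, 2, -2, -5, -3]
  [-5, 12, 15, -3, 17, -8]
  [-13, 0, 4, -15, -3, -6]
  [-10, 3, 8, -12, 1, -7]
  [0, 10, 11, 8, 4, 11]
  [10, 3, 15, -4, 3, 4]
M^⊗3:
  [-6, 0, 2, -8, -5, -3]
  [-7, 6, -3, -9, -10, -8]
  [-19, -6, -1, -21, -8, -16]
  [-16, -3, -2, -18, -9, -13]
  [0, 9, 16, 2, 9, -3]
  [-8, 5, 9, -10, 2, -1]
M^⊗4:
  [-12, 0, 2, -14, -5, -9]
  [-13, -5, -3, -15, -10, -10]
  [-25, -12, -11, -27, -18, -22]
  [-22, -9, -8, -24, -15, -19]
  [-2, 11, 2, -4, -5, -3]
  [-14, -1, 4, -16, -3, -11]
M^⊗5:
  [-18, -5, -4, -20, -11, -15]
  [-19, -6, -5, -21, -12, -16]
  [-31, -18, -17, -33, -24, -28]
  [-28, -15, -14, -30, -21, -25]
  [-8, 0, 2, -10, -5, -5]
  [-20, -7, -6, -22, -13, -17]
Key observation: the optimum is the walk 1->3->3->3->3->0, with weight 3 + (-6) + (-6) + (-6) + (-4) = -19.
Optimal value attained by: walk 1->3->3->3->3->0.
Answer: (M^⊗5)[1][0] = -19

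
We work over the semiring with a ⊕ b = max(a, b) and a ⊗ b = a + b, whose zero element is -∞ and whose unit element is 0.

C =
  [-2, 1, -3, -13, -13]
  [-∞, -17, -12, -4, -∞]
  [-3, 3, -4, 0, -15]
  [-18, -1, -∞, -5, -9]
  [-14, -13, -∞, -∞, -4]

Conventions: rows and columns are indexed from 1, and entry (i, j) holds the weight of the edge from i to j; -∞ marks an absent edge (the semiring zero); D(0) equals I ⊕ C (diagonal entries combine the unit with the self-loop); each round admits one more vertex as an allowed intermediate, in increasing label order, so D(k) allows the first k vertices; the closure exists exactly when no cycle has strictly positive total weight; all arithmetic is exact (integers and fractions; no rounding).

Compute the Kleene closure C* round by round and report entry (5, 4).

D(0):
  [0, 1, -3, -13, -13]
  [-∞, 0, -12, -4, -∞]
  [-3, 3, 0, 0, -15]
  [-18, -1, -∞, 0, -9]
  [-14, -13, -∞, -∞, 0]
D(1):
  [0, 1, -3, -13, -13]
  [-∞, 0, -12, -4, -∞]
  [-3, 3, 0, 0, -15]
  [-18, -1, -21, 0, -9]
  [-14, -13, -17, -27, 0]
D(2):
  [0, 1, -3, -3, -13]
  [-∞, 0, -12, -4, -∞]
  [-3, 3, 0, 0, -15]
  [-18, -1, -13, 0, -9]
  [-14, -13, -17, -17, 0]
D(3):
  [0, 1, -3, -3, -13]
  [-15, 0, -12, -4, -27]
  [-3, 3, 0, 0, -15]
  [-16, -1, -13, 0, -9]
  [-14, -13, -17, -17, 0]
D(4):
  [0, 1, -3, -3, -12]
  [-15, 0, -12, -4, -13]
  [-3, 3, 0, 0, -9]
  [-16, -1, -13, 0, -9]
  [-14, -13, -17, -17, 0]
D(5):
  [0, 1, -3, -3, -12]
  [-15, 0, -12, -4, -13]
  [-3, 3, 0, 0, -9]
  [-16, -1, -13, 0, -9]
  [-14, -13, -17, -17, 0]
Answer: C*[5][4] = -17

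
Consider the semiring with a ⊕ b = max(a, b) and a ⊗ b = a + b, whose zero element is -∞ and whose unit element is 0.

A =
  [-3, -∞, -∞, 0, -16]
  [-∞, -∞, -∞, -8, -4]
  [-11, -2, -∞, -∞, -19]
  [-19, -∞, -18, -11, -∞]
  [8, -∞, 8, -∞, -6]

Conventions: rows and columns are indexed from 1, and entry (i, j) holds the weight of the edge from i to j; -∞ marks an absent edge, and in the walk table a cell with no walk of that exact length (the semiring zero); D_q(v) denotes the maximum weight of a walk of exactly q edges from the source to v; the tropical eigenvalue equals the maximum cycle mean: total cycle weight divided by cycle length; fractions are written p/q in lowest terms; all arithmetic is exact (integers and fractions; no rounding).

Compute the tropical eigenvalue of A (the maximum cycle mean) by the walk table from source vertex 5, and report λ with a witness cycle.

q=0: [-∞, -∞, -∞, -∞, 0]
q=1: [8, -∞, 8, -∞, -6]
q=2: [5, 6, 2, 8, -8]
q=3: [2, 0, 0, 5, 2]
q=4: [10, -2, 10, 2, -4]
q=5: [7, 8, 4, 10, -6]
Optimal cycle mean attained by: cycle 2->5->3->2, total (-4) + 8 + (-2), length 3.
Answer: λ = 2/3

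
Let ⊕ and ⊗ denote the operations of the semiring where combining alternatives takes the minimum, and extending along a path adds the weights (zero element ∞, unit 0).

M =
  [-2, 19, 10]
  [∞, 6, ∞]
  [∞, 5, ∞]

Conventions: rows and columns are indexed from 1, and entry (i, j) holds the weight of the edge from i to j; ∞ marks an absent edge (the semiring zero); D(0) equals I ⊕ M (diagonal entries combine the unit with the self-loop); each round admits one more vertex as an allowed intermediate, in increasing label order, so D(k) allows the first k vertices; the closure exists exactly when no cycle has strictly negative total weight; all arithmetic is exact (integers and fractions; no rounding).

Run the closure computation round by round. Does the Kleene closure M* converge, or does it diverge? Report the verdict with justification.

Detection: at round 0, diagonal entry (1, 1) turns strictly negative.
Key observation: the cycle 1->1 has total weight (-2), which is strictly negative.
Answer: DIVERGES — negative cycle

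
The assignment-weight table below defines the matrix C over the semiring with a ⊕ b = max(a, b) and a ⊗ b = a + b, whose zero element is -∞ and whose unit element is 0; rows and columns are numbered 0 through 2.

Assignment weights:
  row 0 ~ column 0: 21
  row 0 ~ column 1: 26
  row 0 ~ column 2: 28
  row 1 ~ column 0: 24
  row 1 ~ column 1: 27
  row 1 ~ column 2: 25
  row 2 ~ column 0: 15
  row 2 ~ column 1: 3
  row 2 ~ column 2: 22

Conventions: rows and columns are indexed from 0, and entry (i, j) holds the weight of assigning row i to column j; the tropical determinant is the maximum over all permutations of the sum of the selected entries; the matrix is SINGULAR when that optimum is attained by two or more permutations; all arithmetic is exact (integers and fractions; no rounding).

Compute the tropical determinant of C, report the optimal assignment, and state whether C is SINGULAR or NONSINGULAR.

σ = (0, 1, 2): 21 + 27 + 22 = 70
σ = (0, 2, 1): 21 + 25 + 3 = 49
σ = (1, 0, 2): 26 + 24 + 22 = 72
σ = (1, 2, 0): 26 + 25 + 15 = 66
σ = (2, 0, 1): 28 + 24 + 3 = 55
σ = (2, 1, 0): 28 + 27 + 15 = 70
Optimal value attained by: σ = (1, 0, 2).
Answer: det⊕(C) = 72; verdict: NONSINGULAR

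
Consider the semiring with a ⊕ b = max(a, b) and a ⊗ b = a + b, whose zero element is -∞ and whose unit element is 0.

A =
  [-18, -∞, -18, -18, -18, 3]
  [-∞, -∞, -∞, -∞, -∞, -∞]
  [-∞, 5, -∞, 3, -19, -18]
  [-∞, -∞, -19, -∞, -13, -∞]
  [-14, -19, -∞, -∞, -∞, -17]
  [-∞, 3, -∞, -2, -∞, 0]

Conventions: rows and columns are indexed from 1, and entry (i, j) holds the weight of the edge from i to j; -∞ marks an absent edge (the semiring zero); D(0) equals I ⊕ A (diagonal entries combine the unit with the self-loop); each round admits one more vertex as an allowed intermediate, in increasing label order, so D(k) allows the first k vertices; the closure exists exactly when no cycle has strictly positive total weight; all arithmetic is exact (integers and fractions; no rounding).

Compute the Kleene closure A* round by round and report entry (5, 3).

D(0):
  [0, -∞, -18, -18, -18, 3]
  [-∞, 0, -∞, -∞, -∞, -∞]
  [-∞, 5, 0, 3, -19, -18]
  [-∞, -∞, -19, 0, -13, -∞]
  [-14, -19, -∞, -∞, 0, -17]
  [-∞, 3, -∞, -2, -∞, 0]
D(1):
  [0, -∞, -18, -18, -18, 3]
  [-∞, 0, -∞, -∞, -∞, -∞]
  [-∞, 5, 0, 3, -19, -18]
  [-∞, -∞, -19, 0, -13, -∞]
  [-14, -19, -32, -32, 0, -11]
  [-∞, 3, -∞, -2, -∞, 0]
D(2):
  [0, -∞, -18, -18, -18, 3]
  [-∞, 0, -∞, -∞, -∞, -∞]
  [-∞, 5, 0, 3, -19, -18]
  [-∞, -∞, -19, 0, -13, -∞]
  [-14, -19, -32, -32, 0, -11]
  [-∞, 3, -∞, -2, -∞, 0]
D(3):
  [0, -13, -18, -15, -18, 3]
  [-∞, 0, -∞, -∞, -∞, -∞]
  [-∞, 5, 0, 3, -19, -18]
  [-∞, -14, -19, 0, -13, -37]
  [-14, -19, -32, -29, 0, -11]
  [-∞, 3, -∞, -2, -∞, 0]
D(4):
  [0, -13, -18, -15, -18, 3]
  [-∞, 0, -∞, -∞, -∞, -∞]
  [-∞, 5, 0, 3, -10, -18]
  [-∞, -14, -19, 0, -13, -37]
  [-14, -19, -32, -29, 0, -11]
  [-∞, 3, -21, -2, -15, 0]
D(5):
  [0, -13, -18, -15, -18, 3]
  [-∞, 0, -∞, -∞, -∞, -∞]
  [-24, 5, 0, 3, -10, -18]
  [-27, -14, -19, 0, -13, -24]
  [-14, -19, -32, -29, 0, -11]
  [-29, 3, -21, -2, -15, 0]
D(6):
  [0, 6, -18, 1, -12, 3]
  [-∞, 0, -∞, -∞, -∞, -∞]
  [-24, 5, 0, 3, -10, -18]
  [-27, -14, -19, 0, -13, -24]
  [-14, -8, -32, -13, 0, -11]
  [-29, 3, -21, -2, -15, 0]
Answer: A*[5][3] = -32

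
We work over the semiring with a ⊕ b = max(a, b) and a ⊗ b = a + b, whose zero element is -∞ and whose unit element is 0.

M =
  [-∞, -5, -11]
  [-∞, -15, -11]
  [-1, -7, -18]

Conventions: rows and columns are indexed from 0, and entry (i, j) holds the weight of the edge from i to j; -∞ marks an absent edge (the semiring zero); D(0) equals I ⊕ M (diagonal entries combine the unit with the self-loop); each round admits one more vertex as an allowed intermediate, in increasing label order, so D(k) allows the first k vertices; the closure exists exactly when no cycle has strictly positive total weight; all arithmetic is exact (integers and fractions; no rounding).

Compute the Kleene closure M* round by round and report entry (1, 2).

D(0):
  [0, -5, -11]
  [-∞, 0, -11]
  [-1, -7, 0]
D(1):
  [0, -5, -11]
  [-∞, 0, -11]
  [-1, -6, 0]
D(2):
  [0, -5, -11]
  [-∞, 0, -11]
  [-1, -6, 0]
D(3):
  [0, -5, -11]
  [-12, 0, -11]
  [-1, -6, 0]
Answer: M*[1][2] = -11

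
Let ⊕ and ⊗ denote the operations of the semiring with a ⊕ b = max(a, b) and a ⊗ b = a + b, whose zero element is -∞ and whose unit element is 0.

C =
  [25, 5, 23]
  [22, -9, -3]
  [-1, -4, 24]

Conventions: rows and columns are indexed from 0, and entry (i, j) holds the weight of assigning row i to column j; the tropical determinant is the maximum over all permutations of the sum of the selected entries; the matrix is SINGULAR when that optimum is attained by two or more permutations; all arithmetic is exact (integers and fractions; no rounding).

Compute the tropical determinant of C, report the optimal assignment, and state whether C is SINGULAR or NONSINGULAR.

σ = (0, 1, 2): 25 + (-9) + 24 = 40
σ = (0, 2, 1): 25 + (-3) + (-4) = 18
σ = (1, 0, 2): 5 + 22 + 24 = 51
σ = (1, 2, 0): 5 + (-3) + (-1) = 1
σ = (2, 0, 1): 23 + 22 + (-4) = 41
σ = (2, 1, 0): 23 + (-9) + (-1) = 13
Optimal value attained by: σ = (1, 0, 2).
Answer: det⊕(C) = 51; verdict: NONSINGULAR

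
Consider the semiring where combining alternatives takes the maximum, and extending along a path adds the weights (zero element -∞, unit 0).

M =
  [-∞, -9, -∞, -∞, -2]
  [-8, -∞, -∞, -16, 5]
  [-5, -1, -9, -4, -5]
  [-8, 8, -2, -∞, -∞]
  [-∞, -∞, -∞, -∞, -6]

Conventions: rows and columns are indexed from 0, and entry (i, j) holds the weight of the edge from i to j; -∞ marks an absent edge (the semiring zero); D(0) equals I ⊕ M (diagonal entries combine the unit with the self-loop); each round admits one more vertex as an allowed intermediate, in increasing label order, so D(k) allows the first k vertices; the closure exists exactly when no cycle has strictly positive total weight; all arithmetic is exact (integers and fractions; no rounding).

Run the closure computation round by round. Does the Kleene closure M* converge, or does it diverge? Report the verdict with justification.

D(0):
  [0, -9, -∞, -∞, -2]
  [-8, 0, -∞, -16, 5]
  [-5, -1, 0, -4, -5]
  [-8, 8, -2, 0, -∞]
  [-∞, -∞, -∞, -∞, 0]
D(1):
  [0, -9, -∞, -∞, -2]
  [-8, 0, -∞, -16, 5]
  [-5, -1, 0, -4, -5]
  [-8, 8, -2, 0, -10]
  [-∞, -∞, -∞, -∞, 0]
D(2):
  [0, -9, -∞, -25, -2]
  [-8, 0, -∞, -16, 5]
  [-5, -1, 0, -4, 4]
  [0, 8, -2, 0, 13]
  [-∞, -∞, -∞, -∞, 0]
D(3):
  [0, -9, -∞, -25, -2]
  [-8, 0, -∞, -16, 5]
  [-5, -1, 0, -4, 4]
  [0, 8, -2, 0, 13]
  [-∞, -∞, -∞, -∞, 0]
D(4):
  [0, -9, -27, -25, -2]
  [-8, 0, -18, -16, 5]
  [-4, 4, 0, -4, 9]
  [0, 8, -2, 0, 13]
  [-∞, -∞, -∞, -∞, 0]
D(5):
  [0, -9, -27, -25, -2]
  [-8, 0, -18, -16, 5]
  [-4, 4, 0, -4, 9]
  [0, 8, -2, 0, 13]
  [-∞, -∞, -∞, -∞, 0]
Key observation: every diagonal entry stays at the unit through all rounds, so no improving cycle exists.
Answer: CONVERGES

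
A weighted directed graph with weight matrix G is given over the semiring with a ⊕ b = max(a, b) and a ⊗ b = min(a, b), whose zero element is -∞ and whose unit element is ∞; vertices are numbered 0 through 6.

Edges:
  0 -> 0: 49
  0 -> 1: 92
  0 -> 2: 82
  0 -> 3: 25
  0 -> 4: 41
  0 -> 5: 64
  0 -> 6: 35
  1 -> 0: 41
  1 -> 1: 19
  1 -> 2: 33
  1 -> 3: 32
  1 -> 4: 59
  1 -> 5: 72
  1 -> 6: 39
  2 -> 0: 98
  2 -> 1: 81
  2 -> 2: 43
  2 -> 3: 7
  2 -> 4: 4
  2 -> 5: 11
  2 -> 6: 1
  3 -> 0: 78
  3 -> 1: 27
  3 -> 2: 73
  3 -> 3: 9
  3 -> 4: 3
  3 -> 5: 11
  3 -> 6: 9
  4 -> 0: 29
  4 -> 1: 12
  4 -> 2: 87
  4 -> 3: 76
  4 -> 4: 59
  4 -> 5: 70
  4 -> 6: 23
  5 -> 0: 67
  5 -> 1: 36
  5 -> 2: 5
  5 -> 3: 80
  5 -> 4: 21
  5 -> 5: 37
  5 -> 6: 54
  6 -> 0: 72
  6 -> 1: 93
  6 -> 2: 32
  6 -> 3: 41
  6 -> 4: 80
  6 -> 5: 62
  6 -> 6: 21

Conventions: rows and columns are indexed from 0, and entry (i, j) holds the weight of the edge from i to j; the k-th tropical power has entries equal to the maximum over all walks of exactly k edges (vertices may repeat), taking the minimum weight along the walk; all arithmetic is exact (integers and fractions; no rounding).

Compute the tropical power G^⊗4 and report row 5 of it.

G^⊗2:
  [82, 81, 49, 64, 59, 72, 54]
  [67, 41, 59, 72, 59, 59, 54]
  [49, 92, 82, 32, 59, 72, 39]
  [73, 78, 78, 27, 41, 64, 35]
  [87, 81, 73, 70, 59, 59, 54]
  [78, 67, 73, 41, 54, 64, 37]
  [62, 72, 80, 76, 59, 72, 54]
G^⊗3:
  [67, 82, 82, 72, 59, 72, 54]
  [72, 67, 72, 59, 59, 64, 54]
  [82, 81, 59, 72, 59, 72, 54]
  [78, 78, 73, 64, 59, 72, 54]
  [73, 87, 82, 59, 59, 72, 54]
  [73, 78, 78, 64, 59, 67, 54]
  [80, 80, 73, 72, 59, 72, 54]
G^⊗4:
  [82, 81, 72, 72, 59, 72, 54]
  [72, 72, 72, 64, 59, 67, 54]
  [72, 82, 82, 72, 59, 72, 54]
  [73, 78, 78, 72, 59, 72, 54]
  [82, 81, 73, 72, 59, 72, 54]
  [78, 78, 73, 67, 59, 72, 54]
  [73, 80, 80, 72, 59, 72, 54]
Answer: row 5 of G^⊗4 = [78, 78, 73, 67, 59, 72, 54]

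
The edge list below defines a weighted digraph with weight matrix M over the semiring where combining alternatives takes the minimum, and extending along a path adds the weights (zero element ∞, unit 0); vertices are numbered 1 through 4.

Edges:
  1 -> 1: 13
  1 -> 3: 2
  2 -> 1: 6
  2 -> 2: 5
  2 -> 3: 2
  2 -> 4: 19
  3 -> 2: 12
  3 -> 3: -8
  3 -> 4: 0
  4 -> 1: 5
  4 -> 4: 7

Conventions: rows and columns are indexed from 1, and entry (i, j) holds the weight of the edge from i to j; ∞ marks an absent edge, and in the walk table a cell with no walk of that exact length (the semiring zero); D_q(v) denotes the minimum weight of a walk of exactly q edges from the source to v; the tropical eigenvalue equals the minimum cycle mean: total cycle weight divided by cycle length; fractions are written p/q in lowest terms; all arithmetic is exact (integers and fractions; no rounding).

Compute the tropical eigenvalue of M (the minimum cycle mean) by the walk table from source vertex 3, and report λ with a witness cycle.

q=0: [∞, ∞, 0, ∞]
q=1: [∞, 12, -8, 0]
q=2: [5, 4, -16, -8]
q=3: [-3, -4, -24, -16]
q=4: [-11, -12, -32, -24]
Optimal cycle mean attained by: cycle 3->3, total (-8), length 1.
Answer: λ = -8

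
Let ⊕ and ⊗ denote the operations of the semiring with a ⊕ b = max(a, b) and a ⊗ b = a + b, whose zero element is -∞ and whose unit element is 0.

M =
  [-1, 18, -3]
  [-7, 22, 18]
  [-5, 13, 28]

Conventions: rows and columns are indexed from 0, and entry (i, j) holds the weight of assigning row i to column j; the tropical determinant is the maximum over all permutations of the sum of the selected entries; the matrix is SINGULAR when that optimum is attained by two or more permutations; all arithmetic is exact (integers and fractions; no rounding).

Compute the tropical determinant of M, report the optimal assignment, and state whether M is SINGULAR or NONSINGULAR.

σ = (0, 1, 2): (-1) + 22 + 28 = 49
σ = (0, 2, 1): (-1) + 18 + 13 = 30
σ = (1, 0, 2): 18 + (-7) + 28 = 39
σ = (1, 2, 0): 18 + 18 + (-5) = 31
σ = (2, 0, 1): (-3) + (-7) + 13 = 3
σ = (2, 1, 0): (-3) + 22 + (-5) = 14
Optimal value attained by: σ = (0, 1, 2).
Answer: det⊕(M) = 49; verdict: NONSINGULAR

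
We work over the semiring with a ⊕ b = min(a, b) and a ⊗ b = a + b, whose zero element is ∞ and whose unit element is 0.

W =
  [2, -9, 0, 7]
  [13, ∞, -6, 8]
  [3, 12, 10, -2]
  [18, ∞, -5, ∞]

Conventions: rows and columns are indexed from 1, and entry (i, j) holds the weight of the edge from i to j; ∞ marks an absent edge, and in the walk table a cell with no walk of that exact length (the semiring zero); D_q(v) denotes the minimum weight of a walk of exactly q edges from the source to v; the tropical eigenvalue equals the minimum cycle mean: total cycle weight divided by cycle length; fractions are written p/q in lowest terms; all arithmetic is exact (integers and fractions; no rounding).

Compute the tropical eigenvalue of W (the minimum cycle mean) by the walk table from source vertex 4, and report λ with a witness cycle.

q=0: [∞, ∞, ∞, 0]
q=1: [18, ∞, -5, ∞]
q=2: [-2, 7, 5, -7]
q=3: [0, -11, -12, 3]
q=4: [-9, -9, -17, -14]
Optimal cycle mean attained by: cycle 1->2->3->1, total (-9) + (-6) + 3, length 3.
Answer: λ = -4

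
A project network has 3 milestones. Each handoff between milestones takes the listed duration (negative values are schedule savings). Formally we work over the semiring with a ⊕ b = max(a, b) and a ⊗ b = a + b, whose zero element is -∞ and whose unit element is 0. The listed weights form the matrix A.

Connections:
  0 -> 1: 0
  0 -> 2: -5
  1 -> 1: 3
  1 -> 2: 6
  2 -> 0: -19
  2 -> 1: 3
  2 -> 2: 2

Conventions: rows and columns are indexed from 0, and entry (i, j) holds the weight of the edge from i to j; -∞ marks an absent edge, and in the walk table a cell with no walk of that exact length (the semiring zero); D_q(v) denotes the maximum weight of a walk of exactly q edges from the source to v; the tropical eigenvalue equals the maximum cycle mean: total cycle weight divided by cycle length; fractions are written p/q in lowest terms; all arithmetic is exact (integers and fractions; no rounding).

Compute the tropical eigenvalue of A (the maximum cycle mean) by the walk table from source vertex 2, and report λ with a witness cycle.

q=0: [-∞, -∞, 0]
q=1: [-19, 3, 2]
q=2: [-17, 6, 9]
q=3: [-10, 12, 12]
Optimal cycle mean attained by: cycle 1->2->1, total 6 + 3, length 2.
Answer: λ = 9/2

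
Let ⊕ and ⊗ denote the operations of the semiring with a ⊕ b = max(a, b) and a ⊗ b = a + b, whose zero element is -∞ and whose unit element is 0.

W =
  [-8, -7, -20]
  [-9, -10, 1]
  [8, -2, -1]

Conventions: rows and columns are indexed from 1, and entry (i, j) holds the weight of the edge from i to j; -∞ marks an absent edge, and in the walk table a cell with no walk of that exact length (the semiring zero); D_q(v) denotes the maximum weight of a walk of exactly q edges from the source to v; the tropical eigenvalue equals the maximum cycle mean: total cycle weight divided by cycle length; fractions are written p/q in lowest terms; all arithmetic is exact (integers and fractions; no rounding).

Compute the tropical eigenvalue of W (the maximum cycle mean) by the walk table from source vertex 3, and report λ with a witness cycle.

q=0: [-∞, -∞, 0]
q=1: [8, -2, -1]
q=2: [7, 1, -1]
q=3: [7, 0, 2]
Optimal cycle mean attained by: cycle 1->2->3->1, total (-7) + 1 + 8, length 3.
Answer: λ = 2/3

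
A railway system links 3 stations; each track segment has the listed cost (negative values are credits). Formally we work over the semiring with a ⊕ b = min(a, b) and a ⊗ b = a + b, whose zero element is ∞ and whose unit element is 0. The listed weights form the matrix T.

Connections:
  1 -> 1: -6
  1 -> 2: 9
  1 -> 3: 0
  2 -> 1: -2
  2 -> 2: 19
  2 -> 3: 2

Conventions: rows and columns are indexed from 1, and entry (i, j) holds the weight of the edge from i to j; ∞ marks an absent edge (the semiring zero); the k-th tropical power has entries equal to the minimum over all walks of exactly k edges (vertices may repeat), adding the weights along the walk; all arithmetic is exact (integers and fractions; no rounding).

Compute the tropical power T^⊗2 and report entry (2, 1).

T^⊗2:
  [-12, 3, -6]
  [-8, 7, -2]
  [∞, ∞, ∞]
Key observation: the optimum is the walk 2->1->1, with weight (-2) + (-6) = -8.
Optimal value attained by: walk 2->1->1.
Answer: (T^⊗2)[2][1] = -8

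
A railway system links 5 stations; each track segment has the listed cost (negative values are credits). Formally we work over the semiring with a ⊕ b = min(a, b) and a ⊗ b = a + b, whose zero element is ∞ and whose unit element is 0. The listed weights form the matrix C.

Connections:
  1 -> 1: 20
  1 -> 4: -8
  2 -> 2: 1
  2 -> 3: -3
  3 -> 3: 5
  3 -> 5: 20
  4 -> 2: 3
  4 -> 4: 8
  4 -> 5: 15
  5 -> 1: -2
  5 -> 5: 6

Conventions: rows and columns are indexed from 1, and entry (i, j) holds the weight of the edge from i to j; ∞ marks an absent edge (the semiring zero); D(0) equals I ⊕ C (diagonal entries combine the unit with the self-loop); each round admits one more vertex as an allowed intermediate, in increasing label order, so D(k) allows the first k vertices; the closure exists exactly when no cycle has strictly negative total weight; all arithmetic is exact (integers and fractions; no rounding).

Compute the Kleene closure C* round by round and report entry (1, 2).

D(0):
  [0, ∞, ∞, -8, ∞]
  [∞, 0, -3, ∞, ∞]
  [∞, ∞, 0, ∞, 20]
  [∞, 3, ∞, 0, 15]
  [-2, ∞, ∞, ∞, 0]
D(1):
  [0, ∞, ∞, -8, ∞]
  [∞, 0, -3, ∞, ∞]
  [∞, ∞, 0, ∞, 20]
  [∞, 3, ∞, 0, 15]
  [-2, ∞, ∞, -10, 0]
D(2):
  [0, ∞, ∞, -8, ∞]
  [∞, 0, -3, ∞, ∞]
  [∞, ∞, 0, ∞, 20]
  [∞, 3, 0, 0, 15]
  [-2, ∞, ∞, -10, 0]
D(3):
  [0, ∞, ∞, -8, ∞]
  [∞, 0, -3, ∞, 17]
  [∞, ∞, 0, ∞, 20]
  [∞, 3, 0, 0, 15]
  [-2, ∞, ∞, -10, 0]
D(4):
  [0, -5, -8, -8, 7]
  [∞, 0, -3, ∞, 17]
  [∞, ∞, 0, ∞, 20]
  [∞, 3, 0, 0, 15]
  [-2, -7, -10, -10, 0]
D(5):
  [0, -5, -8, -8, 7]
  [15, 0, -3, 7, 17]
  [18, 13, 0, 10, 20]
  [13, 3, 0, 0, 15]
  [-2, -7, -10, -10, 0]
Answer: C*[1][2] = -5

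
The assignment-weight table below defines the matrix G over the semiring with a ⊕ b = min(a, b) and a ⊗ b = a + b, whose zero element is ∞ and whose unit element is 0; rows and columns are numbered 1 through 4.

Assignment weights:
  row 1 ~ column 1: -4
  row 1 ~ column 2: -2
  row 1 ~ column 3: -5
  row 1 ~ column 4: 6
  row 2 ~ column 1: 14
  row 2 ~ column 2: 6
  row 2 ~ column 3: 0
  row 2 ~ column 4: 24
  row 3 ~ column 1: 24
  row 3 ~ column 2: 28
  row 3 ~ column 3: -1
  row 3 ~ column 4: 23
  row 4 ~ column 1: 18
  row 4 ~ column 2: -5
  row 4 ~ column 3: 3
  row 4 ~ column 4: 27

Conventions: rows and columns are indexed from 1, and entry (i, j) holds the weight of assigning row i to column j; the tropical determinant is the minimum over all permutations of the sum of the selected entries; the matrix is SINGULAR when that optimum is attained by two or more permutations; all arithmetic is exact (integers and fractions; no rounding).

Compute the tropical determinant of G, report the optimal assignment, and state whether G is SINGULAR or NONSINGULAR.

σ = (1, 2, 3, 4): (-4) + 6 + (-1) + 27 = 28
σ = (1, 2, 4, 3): (-4) + 6 + 23 + 3 = 28
σ = (1, 3, 2, 4): (-4) + 0 + 28 + 27 = 51
σ = (1, 3, 4, 2): (-4) + 0 + 23 + (-5) = 14
σ = (1, 4, 2, 3): (-4) + 24 + 28 + 3 = 51
σ = (1, 4, 3, 2): (-4) + 24 + (-1) + (-5) = 14
σ = (2, 1, 3, 4): (-2) + 14 + (-1) + 27 = 38
σ = (2, 1, 4, 3): (-2) + 14 + 23 + 3 = 38
σ = (2, 3, 1, 4): (-2) + 0 + 24 + 27 = 49
σ = (2, 3, 4, 1): (-2) + 0 + 23 + 18 = 39
σ = (2, 4, 1, 3): (-2) + 24 + 24 + 3 = 49
σ = (2, 4, 3, 1): (-2) + 24 + (-1) + 18 = 39
σ = (3, 1, 2, 4): (-5) + 14 + 28 + 27 = 64
σ = (3, 1, 4, 2): (-5) + 14 + 23 + (-5) = 27
σ = (3, 2, 1, 4): (-5) + 6 + 24 + 27 = 52
σ = (3, 2, 4, 1): (-5) + 6 + 23 + 18 = 42
σ = (3, 4, 1, 2): (-5) + 24 + 24 + (-5) = 38
σ = (3, 4, 2, 1): (-5) + 24 + 28 + 18 = 65
σ = (4, 1, 2, 3): 6 + 14 + 28 + 3 = 51
σ = (4, 1, 3, 2): 6 + 14 + (-1) + (-5) = 14
σ = (4, 2, 1, 3): 6 + 6 + 24 + 3 = 39
σ = (4, 2, 3, 1): 6 + 6 + (-1) + 18 = 29
σ = (4, 3, 1, 2): 6 + 0 + 24 + (-5) = 25
σ = (4, 3, 2, 1): 6 + 0 + 28 + 18 = 52
Optimal value attained by: σ = (1, 3, 4, 2).
Answer: det⊕(G) = 14; verdict: SINGULAR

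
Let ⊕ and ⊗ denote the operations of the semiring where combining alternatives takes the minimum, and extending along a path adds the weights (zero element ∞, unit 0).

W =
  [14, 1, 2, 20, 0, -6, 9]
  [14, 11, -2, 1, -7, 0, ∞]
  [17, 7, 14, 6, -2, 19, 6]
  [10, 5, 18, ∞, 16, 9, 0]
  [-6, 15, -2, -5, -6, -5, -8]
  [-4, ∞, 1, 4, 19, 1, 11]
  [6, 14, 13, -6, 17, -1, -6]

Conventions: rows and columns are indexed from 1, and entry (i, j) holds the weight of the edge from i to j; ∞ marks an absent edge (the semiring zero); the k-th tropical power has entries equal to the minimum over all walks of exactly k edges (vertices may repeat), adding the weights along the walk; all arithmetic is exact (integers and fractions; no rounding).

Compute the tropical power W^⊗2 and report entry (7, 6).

W^⊗2:
  [-10, 9, -5, -5, -6, -5, -8]
  [-13, 5, -9, -12, -13, -12, -15]
  [-8, 11, -4, -7, -8, -7, -10]
  [5, 11, 3, -6, -2, -1, -6]
  [-12, -5, -8, -14, -12, -12, -14]
  [-3, -3, -2, 5, -4, -10, 4]
  [-5, -1, 0, -12, 6, -7, -12]
Key observation: the optimum is the walk 7->7->6, with weight (-6) + (-1) = -7.
Optimal value attained by: walk 7->7->6.
Answer: (W^⊗2)[7][6] = -7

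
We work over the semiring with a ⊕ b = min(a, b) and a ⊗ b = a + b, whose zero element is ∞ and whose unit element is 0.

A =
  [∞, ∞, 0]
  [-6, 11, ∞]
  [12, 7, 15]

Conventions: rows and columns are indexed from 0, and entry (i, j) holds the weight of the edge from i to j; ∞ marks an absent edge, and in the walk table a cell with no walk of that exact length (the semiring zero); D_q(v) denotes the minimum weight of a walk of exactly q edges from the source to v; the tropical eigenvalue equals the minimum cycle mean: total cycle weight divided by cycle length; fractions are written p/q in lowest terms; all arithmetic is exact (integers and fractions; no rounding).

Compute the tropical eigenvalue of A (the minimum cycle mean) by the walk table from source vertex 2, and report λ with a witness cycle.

q=0: [∞, ∞, 0]
q=1: [12, 7, 15]
q=2: [1, 18, 12]
q=3: [12, 19, 1]
Optimal cycle mean attained by: cycle 0->2->1->0, total 0 + 7 + (-6), length 3.
Answer: λ = 1/3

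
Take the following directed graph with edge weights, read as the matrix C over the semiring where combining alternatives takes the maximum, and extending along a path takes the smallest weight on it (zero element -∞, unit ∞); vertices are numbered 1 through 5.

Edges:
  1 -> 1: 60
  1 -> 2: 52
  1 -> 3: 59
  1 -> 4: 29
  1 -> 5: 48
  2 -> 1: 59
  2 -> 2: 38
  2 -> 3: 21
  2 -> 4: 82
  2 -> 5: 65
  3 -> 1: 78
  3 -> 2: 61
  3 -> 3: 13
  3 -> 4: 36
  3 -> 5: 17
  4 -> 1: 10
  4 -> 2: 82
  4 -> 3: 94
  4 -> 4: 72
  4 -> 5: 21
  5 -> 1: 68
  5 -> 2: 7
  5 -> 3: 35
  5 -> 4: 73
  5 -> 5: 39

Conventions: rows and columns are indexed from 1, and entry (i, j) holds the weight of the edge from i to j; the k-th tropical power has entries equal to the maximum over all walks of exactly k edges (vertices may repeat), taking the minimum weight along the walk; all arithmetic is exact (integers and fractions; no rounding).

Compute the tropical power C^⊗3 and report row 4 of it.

C^⊗2:
  [60, 59, 59, 52, 52]
  [65, 82, 82, 72, 48]
  [60, 52, 59, 61, 61]
  [78, 72, 72, 82, 65]
  [60, 73, 73, 72, 48]
C^⊗3:
  [60, 59, 59, 59, 59]
  [78, 72, 72, 82, 65]
  [61, 61, 61, 61, 52]
  [72, 82, 82, 72, 65]
  [73, 72, 72, 73, 65]
Answer: row 4 of C^⊗3 = [72, 82, 82, 72, 65]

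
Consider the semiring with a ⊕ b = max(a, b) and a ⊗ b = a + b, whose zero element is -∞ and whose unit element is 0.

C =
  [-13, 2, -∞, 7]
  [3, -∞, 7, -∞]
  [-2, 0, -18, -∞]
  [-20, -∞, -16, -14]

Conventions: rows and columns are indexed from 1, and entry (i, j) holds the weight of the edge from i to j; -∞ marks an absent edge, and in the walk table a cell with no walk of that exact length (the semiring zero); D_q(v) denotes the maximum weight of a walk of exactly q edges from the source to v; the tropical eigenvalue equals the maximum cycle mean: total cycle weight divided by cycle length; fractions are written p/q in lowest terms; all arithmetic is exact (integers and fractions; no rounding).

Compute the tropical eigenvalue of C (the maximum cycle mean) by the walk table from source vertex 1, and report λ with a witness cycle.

q=0: [0, -∞, -∞, -∞]
q=1: [-13, 2, -∞, 7]
q=2: [5, -11, 9, -6]
q=3: [7, 9, -4, 12]
q=4: [12, 9, 16, 14]
Optimal cycle mean attained by: cycle 2->3->2, total 7 + 0, length 2.
Answer: λ = 7/2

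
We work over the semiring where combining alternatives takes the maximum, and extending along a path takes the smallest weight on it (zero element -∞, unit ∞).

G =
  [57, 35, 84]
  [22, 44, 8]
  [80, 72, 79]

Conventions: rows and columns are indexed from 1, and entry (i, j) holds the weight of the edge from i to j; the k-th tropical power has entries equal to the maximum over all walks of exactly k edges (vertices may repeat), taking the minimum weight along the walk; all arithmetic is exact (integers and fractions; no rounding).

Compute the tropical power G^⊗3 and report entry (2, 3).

G^⊗2:
  [80, 72, 79]
  [22, 44, 22]
  [79, 72, 80]
G^⊗3:
  [79, 72, 80]
  [22, 44, 22]
  [80, 72, 79]
Key observation: the optimum is the walk 2->1->3->3, with weight 22 min 84 min 79 = 22.
Optimal value attained by: walk 2->1->3->3.
Answer: (G^⊗3)[2][3] = 22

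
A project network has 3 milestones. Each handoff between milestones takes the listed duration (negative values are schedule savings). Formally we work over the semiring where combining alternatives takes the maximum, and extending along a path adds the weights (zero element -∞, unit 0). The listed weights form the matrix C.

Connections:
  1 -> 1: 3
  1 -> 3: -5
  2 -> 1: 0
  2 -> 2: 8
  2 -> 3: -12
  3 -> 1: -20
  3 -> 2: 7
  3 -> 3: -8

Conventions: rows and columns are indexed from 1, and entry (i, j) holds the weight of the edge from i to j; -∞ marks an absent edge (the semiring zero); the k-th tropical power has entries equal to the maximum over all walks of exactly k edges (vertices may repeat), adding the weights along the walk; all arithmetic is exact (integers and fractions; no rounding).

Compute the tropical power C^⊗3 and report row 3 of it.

C^⊗2:
  [6, 2, -2]
  [8, 16, -4]
  [7, 15, -5]
C^⊗3:
  [9, 10, 1]
  [16, 24, 4]
  [15, 23, 3]
Answer: row 3 of C^⊗3 = [15, 23, 3]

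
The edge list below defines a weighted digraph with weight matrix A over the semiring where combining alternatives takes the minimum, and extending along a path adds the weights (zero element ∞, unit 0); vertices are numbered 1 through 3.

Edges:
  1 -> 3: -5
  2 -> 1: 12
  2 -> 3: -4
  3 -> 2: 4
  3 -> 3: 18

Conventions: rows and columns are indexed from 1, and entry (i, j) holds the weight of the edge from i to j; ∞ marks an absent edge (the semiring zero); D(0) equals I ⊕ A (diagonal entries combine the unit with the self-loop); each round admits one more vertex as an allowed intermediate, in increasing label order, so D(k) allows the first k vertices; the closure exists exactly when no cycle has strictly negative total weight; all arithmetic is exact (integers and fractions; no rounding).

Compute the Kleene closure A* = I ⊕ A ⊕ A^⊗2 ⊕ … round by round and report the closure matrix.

D(0):
  [0, ∞, -5]
  [12, 0, -4]
  [∞, 4, 0]
D(1):
  [0, ∞, -5]
  [12, 0, -4]
  [∞, 4, 0]
D(2):
  [0, ∞, -5]
  [12, 0, -4]
  [16, 4, 0]
D(3):
  [0, -1, -5]
  [12, 0, -4]
  [16, 4, 0]
Answer: A* = [[0, -1, -5], [12, 0, -4], [16, 4, 0]]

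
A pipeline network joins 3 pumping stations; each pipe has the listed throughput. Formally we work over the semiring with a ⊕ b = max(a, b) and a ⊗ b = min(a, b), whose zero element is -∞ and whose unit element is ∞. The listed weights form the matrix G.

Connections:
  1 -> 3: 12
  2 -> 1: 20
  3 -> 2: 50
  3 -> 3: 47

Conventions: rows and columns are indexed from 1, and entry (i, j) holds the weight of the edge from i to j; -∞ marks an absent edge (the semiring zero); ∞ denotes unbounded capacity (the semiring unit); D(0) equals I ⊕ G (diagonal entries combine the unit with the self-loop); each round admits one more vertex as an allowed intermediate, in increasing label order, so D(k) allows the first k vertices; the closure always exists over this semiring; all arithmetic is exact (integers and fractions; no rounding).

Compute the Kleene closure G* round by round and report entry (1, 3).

D(0):
  [∞, -∞, 12]
  [20, ∞, -∞]
  [-∞, 50, ∞]
D(1):
  [∞, -∞, 12]
  [20, ∞, 12]
  [-∞, 50, ∞]
D(2):
  [∞, -∞, 12]
  [20, ∞, 12]
  [20, 50, ∞]
D(3):
  [∞, 12, 12]
  [20, ∞, 12]
  [20, 50, ∞]
Answer: G*[1][3] = 12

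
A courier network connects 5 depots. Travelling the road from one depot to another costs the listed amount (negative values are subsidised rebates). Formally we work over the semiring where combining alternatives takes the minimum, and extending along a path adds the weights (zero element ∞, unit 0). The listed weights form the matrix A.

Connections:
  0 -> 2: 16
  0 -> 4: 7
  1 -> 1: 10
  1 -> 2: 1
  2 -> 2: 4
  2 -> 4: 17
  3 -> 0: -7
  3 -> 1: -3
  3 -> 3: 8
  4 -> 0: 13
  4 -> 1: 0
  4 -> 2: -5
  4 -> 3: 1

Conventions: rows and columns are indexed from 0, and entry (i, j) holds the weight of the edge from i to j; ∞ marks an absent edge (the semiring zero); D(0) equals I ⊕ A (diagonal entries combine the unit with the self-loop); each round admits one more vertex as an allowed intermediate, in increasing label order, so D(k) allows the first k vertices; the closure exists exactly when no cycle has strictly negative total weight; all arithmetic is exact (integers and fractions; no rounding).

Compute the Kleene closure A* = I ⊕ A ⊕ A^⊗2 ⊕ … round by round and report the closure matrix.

D(0):
  [0, ∞, 16, ∞, 7]
  [∞, 0, 1, ∞, ∞]
  [∞, ∞, 0, ∞, 17]
  [-7, -3, ∞, 0, ∞]
  [13, 0, -5, 1, 0]
D(1):
  [0, ∞, 16, ∞, 7]
  [∞, 0, 1, ∞, ∞]
  [∞, ∞, 0, ∞, 17]
  [-7, -3, 9, 0, 0]
  [13, 0, -5, 1, 0]
D(2):
  [0, ∞, 16, ∞, 7]
  [∞, 0, 1, ∞, ∞]
  [∞, ∞, 0, ∞, 17]
  [-7, -3, -2, 0, 0]
  [13, 0, -5, 1, 0]
D(3):
  [0, ∞, 16, ∞, 7]
  [∞, 0, 1, ∞, 18]
  [∞, ∞, 0, ∞, 17]
  [-7, -3, -2, 0, 0]
  [13, 0, -5, 1, 0]
D(4):
  [0, ∞, 16, ∞, 7]
  [∞, 0, 1, ∞, 18]
  [∞, ∞, 0, ∞, 17]
  [-7, -3, -2, 0, 0]
  [-6, -2, -5, 1, 0]
D(5):
  [0, 5, 2, 8, 7]
  [12, 0, 1, 19, 18]
  [11, 15, 0, 18, 17]
  [-7, -3, -5, 0, 0]
  [-6, -2, -5, 1, 0]
Answer: A* = [[0, 5, 2, 8, 7], [12, 0, 1, 19, 18], [11, 15, 0, 18, 17], [-7, -3, -5, 0, 0], [-6, -2, -5, 1, 0]]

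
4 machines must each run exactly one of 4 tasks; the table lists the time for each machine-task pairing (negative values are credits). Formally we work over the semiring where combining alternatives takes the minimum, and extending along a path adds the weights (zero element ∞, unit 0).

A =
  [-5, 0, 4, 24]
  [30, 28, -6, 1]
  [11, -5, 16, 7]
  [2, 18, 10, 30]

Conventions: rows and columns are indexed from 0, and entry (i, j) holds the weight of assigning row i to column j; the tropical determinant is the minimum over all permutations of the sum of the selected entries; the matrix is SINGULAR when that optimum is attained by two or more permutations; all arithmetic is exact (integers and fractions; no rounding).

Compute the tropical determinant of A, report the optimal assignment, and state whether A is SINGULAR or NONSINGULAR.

σ = (0, 1, 2, 3): (-5) + 28 + 16 + 30 = 69
σ = (0, 1, 3, 2): (-5) + 28 + 7 + 10 = 40
σ = (0, 2, 1, 3): (-5) + (-6) + (-5) + 30 = 14
σ = (0, 2, 3, 1): (-5) + (-6) + 7 + 18 = 14
σ = (0, 3, 1, 2): (-5) + 1 + (-5) + 10 = 1
σ = (0, 3, 2, 1): (-5) + 1 + 16 + 18 = 30
σ = (1, 0, 2, 3): 0 + 30 + 16 + 30 = 76
σ = (1, 0, 3, 2): 0 + 30 + 7 + 10 = 47
σ = (1, 2, 0, 3): 0 + (-6) + 11 + 30 = 35
σ = (1, 2, 3, 0): 0 + (-6) + 7 + 2 = 3
σ = (1, 3, 0, 2): 0 + 1 + 11 + 10 = 22
σ = (1, 3, 2, 0): 0 + 1 + 16 + 2 = 19
σ = (2, 0, 1, 3): 4 + 30 + (-5) + 30 = 59
σ = (2, 0, 3, 1): 4 + 30 + 7 + 18 = 59
σ = (2, 1, 0, 3): 4 + 28 + 11 + 30 = 73
σ = (2, 1, 3, 0): 4 + 28 + 7 + 2 = 41
σ = (2, 3, 0, 1): 4 + 1 + 11 + 18 = 34
σ = (2, 3, 1, 0): 4 + 1 + (-5) + 2 = 2
σ = (3, 0, 1, 2): 24 + 30 + (-5) + 10 = 59
σ = (3, 0, 2, 1): 24 + 30 + 16 + 18 = 88
σ = (3, 1, 0, 2): 24 + 28 + 11 + 10 = 73
σ = (3, 1, 2, 0): 24 + 28 + 16 + 2 = 70
σ = (3, 2, 0, 1): 24 + (-6) + 11 + 18 = 47
σ = (3, 2, 1, 0): 24 + (-6) + (-5) + 2 = 15
Optimal value attained by: σ = (0, 3, 1, 2).
Answer: det⊕(A) = 1; verdict: NONSINGULAR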